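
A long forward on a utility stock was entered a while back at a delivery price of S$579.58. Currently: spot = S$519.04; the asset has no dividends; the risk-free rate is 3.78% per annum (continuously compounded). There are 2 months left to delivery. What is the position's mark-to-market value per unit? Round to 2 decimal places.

-S$56.90

Current fair forward for the remaining 2 months: F = S·e^(r·T), r = 0.0378
F = 519.04 · e^(0.0378 × 2/12) = 519.04 × 1.006320 = 522.3203
Value of long forward = (F − K)·e^(−rT) = (522.3203 − 579.58) · e^(−0.0378·2/12)
= -57.2597 × 0.993720 = -56.90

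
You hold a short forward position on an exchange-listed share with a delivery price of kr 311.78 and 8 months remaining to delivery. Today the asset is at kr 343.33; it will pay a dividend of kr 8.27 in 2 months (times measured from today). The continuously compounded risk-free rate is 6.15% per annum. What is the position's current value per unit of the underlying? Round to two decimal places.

-kr 35.89

PV(remaining dividends) I = 8.27·e^(−0.0615·2/12) = 8.1857
Current forward F = (S − I)·e^(rT) = (343.33 − 8.1857)·e^(0.0615·8/12) = 335.1443 × 1.041852 = 349.1708
Value (long) = (F − K)·e^(−rT) = (349.1708 − 311.78) × 0.959829 = 35.8888
Short position value = −(long value) = -kr 35.89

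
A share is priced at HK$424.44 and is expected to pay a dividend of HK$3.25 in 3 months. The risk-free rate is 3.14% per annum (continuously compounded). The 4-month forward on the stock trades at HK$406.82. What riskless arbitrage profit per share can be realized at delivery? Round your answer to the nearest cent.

HK$18.83 per share

PV(dividends) I = 3.25·e^(−0.0314·3/12) = 3.2246
Fair forward F* = (S − I)·e^(rT) = (424.44 − 3.2246)·e^0.010467 = 421.2154 × 1.010522 = 425.6474
Market HK$406.82 < fair 425.6474: forward underpriced → reverse cash-and-carry (short the stock, invest proceeds at r, pay the dividends, go long the forward).
Profit at T = |F_mkt − F*| = |406.82 − 425.6474| = HK$18.83 per share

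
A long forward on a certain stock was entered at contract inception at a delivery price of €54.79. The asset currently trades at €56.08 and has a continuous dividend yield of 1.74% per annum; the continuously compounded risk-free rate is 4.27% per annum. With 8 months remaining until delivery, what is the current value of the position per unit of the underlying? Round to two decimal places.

€2.18

Current fair forward for the remaining 8 months: F = S·e^((r − q)·T), (r − q) = 0.0427 − 0.0174 = 0.0253
F = 56.08 · e^(0.0253 × 8/12) = 56.08 × 1.017010 = 57.0339
Value of long forward = (F − K)·e^(−rT) = (57.0339 − 54.79) · e^(−0.0427·8/12)
= 2.2439 × 0.971935 = 2.18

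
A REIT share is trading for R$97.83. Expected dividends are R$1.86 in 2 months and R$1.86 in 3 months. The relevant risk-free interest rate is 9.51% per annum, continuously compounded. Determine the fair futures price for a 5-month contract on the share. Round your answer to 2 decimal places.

PV(dividends) I = 1.86·e^(−0.0951·2/12) + 1.86·e^(−0.0951·3/12)
I = 1.8308 + 1.8163 = 3.6471
F = (S − I)·e^(rT) = (97.83 − 3.6471) · e^(0.0951·5/12)
= 94.1829 · e^0.039625 = 94.1829 × 1.040421 = R$97.99

R$97.99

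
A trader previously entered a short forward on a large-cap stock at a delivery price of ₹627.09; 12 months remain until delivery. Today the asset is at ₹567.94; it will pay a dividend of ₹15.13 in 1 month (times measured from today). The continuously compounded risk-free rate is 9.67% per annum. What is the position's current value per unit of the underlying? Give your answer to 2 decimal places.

PV(remaining dividends) I = 15.13·e^(−0.0967·1/12) = 15.0086
Current forward F = (S − I)·e^(rT) = (567.94 − 15.0086)·e^(0.0967·12/12) = 552.9314 × 1.101530 = 609.0705
Value (long) = (F − K)·e^(−rT) = (609.0705 − 627.09) × 0.907828 = -16.3586
Short position value = −(long value) = ₹16.36

₹16.36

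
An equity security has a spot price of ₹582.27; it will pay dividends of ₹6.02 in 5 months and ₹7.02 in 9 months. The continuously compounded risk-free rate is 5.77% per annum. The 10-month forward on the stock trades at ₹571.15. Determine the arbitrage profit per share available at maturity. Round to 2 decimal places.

₹26.58 per share

PV(dividends) I = 6.02·e^(−0.0577·5/12) + 7.02·e^(−0.0577·9/12) = 12.5997
Fair forward F* = (S − I)·e^(rT) = (582.27 − 12.5997)·e^0.048083 = 569.6703 × 1.049258 = 597.7311
Market ₹571.15 < fair 597.7311: forward underpriced → reverse cash-and-carry (short the stock, invest proceeds at r, pay the dividends, go long the forward).
Profit at T = |F_mkt − F*| = |571.15 − 597.7311| = ₹26.58 per share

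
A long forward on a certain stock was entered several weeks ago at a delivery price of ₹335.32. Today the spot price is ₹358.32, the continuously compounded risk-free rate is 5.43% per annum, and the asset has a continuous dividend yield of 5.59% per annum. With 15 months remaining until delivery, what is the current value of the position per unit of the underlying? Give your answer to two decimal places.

₹20.82

Current fair forward for the remaining 15 months: F = S·e^((r − q)·T), (r − q) = 0.0543 − 0.0559 = -0.0016
F = 358.32 · e^(-0.0016 × 15/12) = 358.32 × 0.998002 = 357.6041
Value of long forward = (F − K)·e^(−rT) = (357.6041 − 335.32) · e^(−0.0543·15/12)
= 22.2841 × 0.934377 = 20.82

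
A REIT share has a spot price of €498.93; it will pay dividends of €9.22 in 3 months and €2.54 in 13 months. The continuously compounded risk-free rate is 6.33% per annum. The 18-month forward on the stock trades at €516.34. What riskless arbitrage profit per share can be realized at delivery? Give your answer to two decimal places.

PV(dividends) I = 9.22·e^(−0.0633·3/12) + 2.54·e^(−0.0633·13/12) = 11.4469
Fair forward F* = (S − I)·e^(rT) = (498.93 − 11.4469)·e^0.094950 = 487.4831 × 1.099604 = 536.0384
Market €516.34 < fair 536.0384: forward underpriced → reverse cash-and-carry (short the stock, invest proceeds at r, pay the dividends, go long the forward).
Profit at T = |F_mkt − F*| = |516.34 − 536.0384| = €19.70 per share

€19.70 per share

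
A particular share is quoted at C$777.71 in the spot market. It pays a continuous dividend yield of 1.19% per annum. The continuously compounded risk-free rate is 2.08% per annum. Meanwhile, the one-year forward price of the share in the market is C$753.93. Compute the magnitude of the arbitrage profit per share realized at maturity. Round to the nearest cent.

Fair forward: F* = S·e^(carry·T), with carry = (r − q) = 0.0208 − 0.0119 = 0.0089
F* = 777.71 · e^(0.0089 × 12/12) = 777.71 · e^0.008900 = 777.71 × 1.008940 = C$784.6627
Market C$753.93 < fair C$784.6627: forward underpriced → reverse cash-and-carry (short spot, go long the forward).
At maturity, profit = |F_mkt − F*| = |753.93 − 784.6627| = C$30.73 per share

C$30.73 per share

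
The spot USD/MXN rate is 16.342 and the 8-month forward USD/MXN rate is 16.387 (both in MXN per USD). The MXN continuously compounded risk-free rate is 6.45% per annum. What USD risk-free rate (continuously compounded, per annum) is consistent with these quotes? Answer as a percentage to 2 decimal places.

6.04%

F = S·e^((r_MXN − r_USD)T) ⇒ r_USD = r_MXN − ln(F/S)/T
ln(16.387/16.342) = 0.002750; /(8/12) = 0.004125
r_USD = 0.0645 − 0.004125 = 0.060375
r_USD = 6.04%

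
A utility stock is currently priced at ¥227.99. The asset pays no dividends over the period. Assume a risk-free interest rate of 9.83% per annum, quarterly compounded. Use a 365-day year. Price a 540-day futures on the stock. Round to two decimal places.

F = S · (1+r/4)^(4T)
= 227.99 × 1.154505
F = ¥263.22

¥263.22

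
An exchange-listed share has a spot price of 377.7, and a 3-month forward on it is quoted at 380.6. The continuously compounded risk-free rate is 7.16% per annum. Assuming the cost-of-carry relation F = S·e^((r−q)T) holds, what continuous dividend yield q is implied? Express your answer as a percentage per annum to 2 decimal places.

From F = S·e^((r−q)T): (r − q) = ln(F/S)/T
ln(380.6/377.7) = ln(1.007678) = 0.007649
(r − q) = 0.007649 / (3/12) = 0.030596
q = r − ln(F/S)/T = 0.0716 − 0.030596 = 0.041004
q = 4.10%

4.10%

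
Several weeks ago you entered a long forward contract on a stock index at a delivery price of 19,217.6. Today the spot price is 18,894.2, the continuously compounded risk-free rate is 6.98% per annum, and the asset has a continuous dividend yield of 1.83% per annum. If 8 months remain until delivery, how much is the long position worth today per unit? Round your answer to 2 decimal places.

321.26

Current fair forward for the remaining 8 months: F = S·e^((r − q)·T), (r − q) = 0.0698 − 0.0183 = 0.0515
F = 18894.2 · e^(0.0515 × 8/12) = 18894.2 × 1.03492953 = 19554.1655
Value of long forward = (F − K)·e^(−rT) = (19554.1655 − 19217.6) · e^(−0.0698·8/12)
= 336.5655 × 0.95453274 = 321.26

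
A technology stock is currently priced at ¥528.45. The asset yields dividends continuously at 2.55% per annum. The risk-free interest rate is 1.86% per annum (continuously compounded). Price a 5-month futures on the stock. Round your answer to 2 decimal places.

¥526.93

F = S·e^((r − q)T) = 528.45 · e^((0.0186 − 0.0255) × 5/12)
= 528.45 · e^-0.002875 = 528.45 × 0.997129
F = ¥526.93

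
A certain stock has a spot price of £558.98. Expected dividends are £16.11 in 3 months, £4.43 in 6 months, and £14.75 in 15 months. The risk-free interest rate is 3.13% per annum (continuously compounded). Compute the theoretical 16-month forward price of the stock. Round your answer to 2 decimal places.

£546.80

PV(dividends) I = 16.11·e^(−0.0313·3/12) + 4.43·e^(−0.0313·6/12) + 14.75·e^(−0.0313·15/12)
I = 15.9844 + 4.3612 + 14.1840 = 34.5296
F = (S − I)·e^(rT) = (558.98 − 34.5296) · e^(0.0313·16/12)
= 524.4504 · e^0.041733 = 524.4504 × 1.042616 = £546.80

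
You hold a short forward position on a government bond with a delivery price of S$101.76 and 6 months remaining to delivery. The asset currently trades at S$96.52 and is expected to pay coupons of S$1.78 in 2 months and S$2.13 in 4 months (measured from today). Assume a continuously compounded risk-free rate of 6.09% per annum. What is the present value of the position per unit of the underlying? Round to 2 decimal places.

PV(remaining coupons) I = 1.78·e^(−0.0609·2/12) + 2.13·e^(−0.0609·4/12) = 3.8492
Current forward F = (S − I)·e^(rT) = (96.52 − 3.8492)·e^(0.0609·6/12) = 92.6708 × 1.030918 = 95.5360
Value (long) = (F − K)·e^(−rT) = (95.5360 − 101.76) × 0.970009 = -6.0373
Short position value = −(long value) = S$6.04

S$6.04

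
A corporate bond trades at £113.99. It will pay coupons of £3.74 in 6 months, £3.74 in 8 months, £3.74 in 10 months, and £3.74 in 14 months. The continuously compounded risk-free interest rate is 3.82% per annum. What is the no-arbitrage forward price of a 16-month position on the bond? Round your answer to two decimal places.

£104.67

PV(coupons) I = 3.74·e^(−0.0382·6/12) + 3.74·e^(−0.0382·8/12) + 3.74·e^(−0.0382·10/12) + 3.74·e^(−0.0382·14/12)
I = 3.6692 + 3.6460 + 3.6228 + 3.5770 = 14.5150
F = (S − I)·e^(rT) = (113.99 − 14.5150) · e^(0.0382·16/12)
= 99.4750 · e^0.050933 = 99.4750 × 1.052252 = £104.67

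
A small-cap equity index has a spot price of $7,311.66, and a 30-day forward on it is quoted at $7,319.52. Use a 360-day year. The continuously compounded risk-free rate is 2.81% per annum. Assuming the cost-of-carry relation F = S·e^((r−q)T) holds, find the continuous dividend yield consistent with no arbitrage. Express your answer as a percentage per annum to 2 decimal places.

From F = S·e^((r−q)T): (r − q) = ln(F/S)/T
ln(7319.52/7311.66) = ln(1.001075) = 0.001074
(r − q) = 0.001074 / (30/360) = 0.012888
q = r − ln(F/S)/T = 0.0281 − 0.012888 = 0.015212
q = 1.52%

1.52%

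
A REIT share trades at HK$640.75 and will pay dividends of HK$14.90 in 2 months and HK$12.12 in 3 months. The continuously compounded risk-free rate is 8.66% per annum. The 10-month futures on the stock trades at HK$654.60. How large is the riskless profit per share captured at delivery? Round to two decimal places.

HK$5.57 per share

PV(dividends) I = 14.90·e^(−0.0866·2/12) + 12.12·e^(−0.0866·3/12) = 26.5469
Fair futures F* = (S − I)·e^(rT) = (640.75 − 26.5469)·e^0.072167 = 614.2031 × 1.074835 = 660.1670
Market HK$654.60 < fair 660.1670: forward underpriced → reverse cash-and-carry (short the stock, invest proceeds at r, pay the dividends, go long the forward).
Profit at T = |F_mkt − F*| = |654.60 − 660.1670| = HK$5.57 per share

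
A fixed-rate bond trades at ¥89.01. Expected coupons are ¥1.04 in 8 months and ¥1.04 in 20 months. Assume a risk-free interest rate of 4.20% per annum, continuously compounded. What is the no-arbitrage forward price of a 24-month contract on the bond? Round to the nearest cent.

PV(coupons) I = 1.04·e^(−0.0420·8/12) + 1.04·e^(−0.0420·20/12)
I = 1.0113 + 0.9697 = 1.9810
F = (S − I)·e^(rT) = (89.01 − 1.9810) · e^(0.0420·24/12)
= 87.0290 · e^0.084000 = 87.0290 × 1.087629 = ¥94.66

¥94.66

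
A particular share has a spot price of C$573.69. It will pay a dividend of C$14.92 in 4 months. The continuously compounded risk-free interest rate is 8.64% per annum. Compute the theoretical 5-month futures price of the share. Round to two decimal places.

PV(dividends) I = 14.92·e^(−0.0864·4/12)
I = 14.4964
F = (S − I)·e^(rT) = (573.69 − 14.4964) · e^(0.0864·5/12)
= 559.1936 · e^0.036000 = 559.1936 × 1.036656 = C$579.69

C$579.69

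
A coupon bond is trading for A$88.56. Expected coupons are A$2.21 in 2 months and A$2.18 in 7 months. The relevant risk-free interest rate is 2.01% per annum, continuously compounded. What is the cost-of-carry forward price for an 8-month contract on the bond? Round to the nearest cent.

A$85.34

PV(coupons) I = 2.21·e^(−0.0201·2/12) + 2.18·e^(−0.0201·7/12)
I = 2.2026 + 2.1546 = 4.3572
F = (S − I)·e^(rT) = (88.56 − 4.3572) · e^(0.0201·8/12)
= 84.2028 · e^0.013400 = 84.2028 × 1.013490 = A$85.34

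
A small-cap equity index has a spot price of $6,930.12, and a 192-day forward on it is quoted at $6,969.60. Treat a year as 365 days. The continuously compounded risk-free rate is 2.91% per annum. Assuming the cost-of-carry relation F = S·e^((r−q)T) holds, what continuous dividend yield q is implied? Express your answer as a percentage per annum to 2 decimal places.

From F = S·e^((r−q)T): (r − q) = ln(F/S)/T
ln(6969.60/6930.12) = ln(1.005697) = 0.005681
(r − q) = 0.005681 / (192/365) = 0.010800
q = r − ln(F/S)/T = 0.0291 − 0.010800 = 0.018300
q = 1.83%

1.83%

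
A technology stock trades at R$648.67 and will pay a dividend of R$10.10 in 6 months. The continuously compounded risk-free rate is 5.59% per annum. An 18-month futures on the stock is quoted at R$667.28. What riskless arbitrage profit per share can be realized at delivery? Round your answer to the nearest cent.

PV(dividends) I = 10.10·e^(−0.0559·6/12) = 9.8216
Fair futures F* = (S − I)·e^(rT) = (648.67 − 9.8216)·e^0.083850 = 638.8484 × 1.087466 = 694.7259
Market R$667.28 < fair 694.7259: forward underpriced → reverse cash-and-carry (short the stock, invest proceeds at r, pay the dividends, go long the forward).
Profit at T = |F_mkt − F*| = |667.28 − 694.7259| = R$27.45 per share

R$27.45 per share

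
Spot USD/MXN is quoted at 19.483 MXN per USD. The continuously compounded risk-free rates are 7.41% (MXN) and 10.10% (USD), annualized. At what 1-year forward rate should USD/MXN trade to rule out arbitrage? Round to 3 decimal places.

F = S·e^((r_MXN − r_USD)T) = 19.483 · e^((0.0741 − 0.1010) × 1)
= 19.483 · e^-0.026900 = 19.483 × 0.973459
F = 18.966 MXN per USD

18.966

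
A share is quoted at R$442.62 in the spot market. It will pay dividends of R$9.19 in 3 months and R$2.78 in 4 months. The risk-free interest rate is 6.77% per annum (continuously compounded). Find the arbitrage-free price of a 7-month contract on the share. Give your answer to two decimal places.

R$448.22

PV(dividends) I = 9.19·e^(−0.0677·3/12) + 2.78·e^(−0.0677·4/12)
I = 9.0358 + 2.7180 = 11.7538
F = (S − I)·e^(rT) = (442.62 − 11.7538) · e^(0.0677·7/12)
= 430.8662 · e^0.039492 = 430.8662 × 1.040282 = R$448.22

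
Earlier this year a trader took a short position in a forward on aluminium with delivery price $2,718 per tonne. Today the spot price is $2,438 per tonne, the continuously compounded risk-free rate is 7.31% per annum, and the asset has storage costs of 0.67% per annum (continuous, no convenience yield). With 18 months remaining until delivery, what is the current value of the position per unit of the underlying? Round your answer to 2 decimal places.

-$26.90 per tonne

Current fair forward for the remaining 18 months: F = S·e^((r + u)·T), (r + u) = 0.0731 + 0.0067 = 0.0798
F = 2438 · e^(0.0798 × 18/12) = 2438 × 1.12715865 = 2748.0128
Value of long forward = (F − K)·e^(−rT) = (2748.0128 − 2718) · e^(−0.0731·18/12)
= 30.0128 × 0.89614773 = 26.90
Short position value = −(long value) = -$26.90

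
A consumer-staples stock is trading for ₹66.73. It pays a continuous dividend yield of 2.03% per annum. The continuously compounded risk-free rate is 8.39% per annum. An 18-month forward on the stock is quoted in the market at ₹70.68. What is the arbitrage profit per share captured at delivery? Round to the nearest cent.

Fair forward: F* = S·e^(carry·T), with carry = (r − q) = 0.0839 − 0.0203 = 0.0636
F* = 66.73 · e^(0.0636 × 18/12) = 66.73 · e^0.095400 = 66.73 × 1.100099 = ₹73.4096
Market ₹70.68 < fair ₹73.4096: forward underpriced → reverse cash-and-carry (short spot, go long the forward).
At maturity, profit = |F_mkt − F*| = |70.68 − 73.4096| = ₹2.73 per share

₹2.73 per share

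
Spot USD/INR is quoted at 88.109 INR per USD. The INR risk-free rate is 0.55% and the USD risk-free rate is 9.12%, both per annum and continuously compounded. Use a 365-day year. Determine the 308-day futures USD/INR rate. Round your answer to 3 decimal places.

F = S·e^((r_INR − r_USD)T) = 88.109 · e^((0.0055 − 0.0912) × 308/365)
= 88.109 · e^-0.072317 = 88.109 × 0.930236
F = 81.962 INR per USD

81.962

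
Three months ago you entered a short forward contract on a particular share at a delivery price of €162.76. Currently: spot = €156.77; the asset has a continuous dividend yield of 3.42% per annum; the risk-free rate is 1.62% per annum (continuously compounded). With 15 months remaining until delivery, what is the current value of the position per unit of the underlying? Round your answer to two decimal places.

Current fair forward for the remaining 15 months: F = S·e^((r − q)·T), (r − q) = 0.0162 − 0.0342 = -0.0180
F = 156.77 · e^(-0.0180 × 15/12) = 156.77 × 0.977751 = 153.2820
Value of long forward = (F − K)·e^(−rT) = (153.2820 − 162.76) · e^(−0.0162·15/12)
= -9.4780 × 0.979954 = -9.29
Short position value = −(long value) = €9.29

€9.29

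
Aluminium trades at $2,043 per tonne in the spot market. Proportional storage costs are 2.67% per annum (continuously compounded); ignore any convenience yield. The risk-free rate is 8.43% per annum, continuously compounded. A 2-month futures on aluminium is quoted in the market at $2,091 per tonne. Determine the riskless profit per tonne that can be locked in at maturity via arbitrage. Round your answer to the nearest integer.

$10 per tonne

Fair futures: F* = S·e^(carry·T), with carry = (r + u) = 0.0843 + 0.0267 = 0.1110
F* = 2043 · e^(0.1110 × 2/12) = 2043 · e^0.018500 = 2043 × 1.018672 = $2081.1469
Market $2091 > fair $2081.1469: forward overpriced → cash-and-carry (buy spot, short the forward).
At maturity, profit = |F_mkt − F*| = |2091 − 2081.1469| = $10 per tonne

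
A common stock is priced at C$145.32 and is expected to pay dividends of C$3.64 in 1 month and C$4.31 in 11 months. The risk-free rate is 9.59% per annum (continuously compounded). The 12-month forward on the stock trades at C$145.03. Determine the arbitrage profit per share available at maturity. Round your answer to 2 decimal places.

C$6.60 per share

PV(dividends) I = 3.64·e^(−0.0959·1/12) + 4.31·e^(−0.0959·11/12) = 7.5583
Fair forward F* = (S − I)·e^(rT) = (145.32 − 7.5583)·e^0.095900 = 137.7617 × 1.100649 = 151.6273
Market C$145.03 < fair 151.6273: forward underpriced → reverse cash-and-carry (short the stock, invest proceeds at r, pay the dividends, go long the forward).
Profit at T = |F_mkt − F*| = |145.03 − 151.6273| = C$6.60 per share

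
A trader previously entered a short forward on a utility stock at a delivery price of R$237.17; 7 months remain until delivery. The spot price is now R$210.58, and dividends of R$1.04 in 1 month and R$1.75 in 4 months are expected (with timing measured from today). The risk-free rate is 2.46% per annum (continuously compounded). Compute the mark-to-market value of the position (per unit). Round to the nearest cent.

PV(remaining dividends) I = 1.04·e^(−0.0246·1/12) + 1.75·e^(−0.0246·4/12) = 2.7736
Current forward F = (S − I)·e^(rT) = (210.58 − 2.7736)·e^(0.0246·7/12) = 207.8064 × 1.014453 = 210.8098
Value (long) = (F − K)·e^(−rT) = (210.8098 − 237.17) × 0.985752 = -25.9846
Short position value = −(long value) = R$25.98

R$25.98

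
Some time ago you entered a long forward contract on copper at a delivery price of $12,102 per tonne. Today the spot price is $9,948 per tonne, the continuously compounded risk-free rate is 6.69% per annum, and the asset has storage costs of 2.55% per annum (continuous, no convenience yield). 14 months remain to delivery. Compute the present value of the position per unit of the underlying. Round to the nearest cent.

Current fair forward for the remaining 14 months: F = S·e^((r + u)·T), (r + u) = 0.0669 + 0.0255 = 0.0924
F = 9948 · e^(0.0924 × 14/12) = 9948 × 1.11382496 = 11080.3307
Value of long forward = (F − K)·e^(−rT) = (11080.3307 − 12102) · e^(−0.0669·14/12)
= -1021.6693 × 0.92491818 = -944.96

-$944.96 per tonne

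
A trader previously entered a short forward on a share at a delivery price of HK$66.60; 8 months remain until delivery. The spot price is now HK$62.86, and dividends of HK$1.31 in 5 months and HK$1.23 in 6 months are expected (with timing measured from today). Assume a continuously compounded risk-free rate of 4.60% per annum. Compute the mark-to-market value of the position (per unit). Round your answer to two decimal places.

HK$4.22

PV(remaining dividends) I = 1.31·e^(−0.0460·5/12) + 1.23·e^(−0.0460·6/12) = 2.4872
Current forward F = (S − I)·e^(rT) = (62.86 − 2.4872)·e^(0.0460·8/12) = 60.3728 × 1.031142 = 62.2529
Value (long) = (F − K)·e^(−rT) = (62.2529 − 66.60) × 0.969799 = -4.2158
Short position value = −(long value) = HK$4.22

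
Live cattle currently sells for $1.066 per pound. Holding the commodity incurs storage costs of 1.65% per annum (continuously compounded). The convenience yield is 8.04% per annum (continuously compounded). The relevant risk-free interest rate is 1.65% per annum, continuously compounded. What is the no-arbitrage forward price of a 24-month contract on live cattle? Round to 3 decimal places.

Net carry = r + u − y = 0.0165 + 0.0165 − 0.0804 = -0.0474
F = S·e^((r+u−y)T) = 1.066 · e^(-0.0474 × 24/12) = 1.066 · e^-0.094800
= 1.066 × 0.909555 = $0.970 per pound

$0.970 per pound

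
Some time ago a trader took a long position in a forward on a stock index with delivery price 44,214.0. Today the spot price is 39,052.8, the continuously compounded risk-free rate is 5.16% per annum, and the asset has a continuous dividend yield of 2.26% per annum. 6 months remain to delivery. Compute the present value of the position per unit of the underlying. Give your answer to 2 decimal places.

-4473.88

Current fair forward for the remaining 6 months: F = S·e^((r − q)·T), (r − q) = 0.0516 − 0.0226 = 0.0290
F = 39052.8 · e^(0.0290 × 6/12) = 39052.8 × 1.01460563 = 39623.1907
Value of long forward = (F − K)·e^(−rT) = (39623.1907 − 44214.0) · e^(−0.0516·6/12)
= -4590.8093 × 0.97452998 = -4473.88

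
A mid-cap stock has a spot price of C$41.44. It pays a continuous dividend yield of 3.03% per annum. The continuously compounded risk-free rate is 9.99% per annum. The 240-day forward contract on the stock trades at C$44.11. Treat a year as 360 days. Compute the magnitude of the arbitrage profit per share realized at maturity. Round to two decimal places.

Fair forward: F* = S·e^(carry·T), with carry = (r − q) = 0.0999 − 0.0303 = 0.0696
F* = 41.44 · e^(0.0696 × 240/360) = 41.44 · e^0.046400 = 41.44 × 1.047493 = C$43.4081
Market C$44.11 > fair C$43.4081: forward overpriced → cash-and-carry (buy spot, short the forward).
At maturity, profit = |F_mkt − F*| = |44.11 − 43.4081| = C$0.70 per share

C$0.70 per share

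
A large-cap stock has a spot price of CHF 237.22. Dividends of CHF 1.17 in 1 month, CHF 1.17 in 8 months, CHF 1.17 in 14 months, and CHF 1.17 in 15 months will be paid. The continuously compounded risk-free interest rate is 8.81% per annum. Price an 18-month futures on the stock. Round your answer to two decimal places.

CHF 265.75

PV(dividends) I = 1.17·e^(−0.0881·1/12) + 1.17·e^(−0.0881·8/12) + 1.17·e^(−0.0881·14/12) + 1.17·e^(−0.0881·15/12)
I = 1.1614 + 1.1033 + 1.0557 + 1.0480 = 4.3684
F = (S − I)·e^(rT) = (237.22 − 4.3684) · e^(0.0881·18/12)
= 232.8516 · e^0.132150 = 232.8516 × 1.141279 = CHF 265.75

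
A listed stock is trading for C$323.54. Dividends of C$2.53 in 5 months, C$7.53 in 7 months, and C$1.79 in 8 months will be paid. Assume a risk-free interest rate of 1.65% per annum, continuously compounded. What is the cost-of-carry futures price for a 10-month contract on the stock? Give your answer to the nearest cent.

PV(dividends) I = 2.53·e^(−0.0165·5/12) + 7.53·e^(−0.0165·7/12) + 1.79·e^(−0.0165·8/12)
I = 2.5127 + 7.4579 + 1.7704 = 11.7410
F = (S − I)·e^(rT) = (323.54 − 11.7410) · e^(0.0165·10/12)
= 311.7990 · e^0.013750 = 311.7990 × 1.013845 = C$316.12

C$316.12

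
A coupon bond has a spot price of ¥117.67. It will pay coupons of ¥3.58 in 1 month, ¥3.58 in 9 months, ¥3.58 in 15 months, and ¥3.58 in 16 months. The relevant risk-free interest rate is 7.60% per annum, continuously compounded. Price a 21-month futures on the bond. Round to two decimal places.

¥119.07

PV(coupons) I = 3.58·e^(−0.0760·1/12) + 3.58·e^(−0.0760·9/12) + 3.58·e^(−0.0760·15/12) + 3.58·e^(−0.0760·16/12)
I = 3.5574 + 3.3816 + 3.2556 + 3.2350 = 13.4296
F = (S − I)·e^(rT) = (117.67 − 13.4296) · e^(0.0760·21/12)
= 104.2404 · e^0.133000 = 104.2404 × 1.142250 = ¥119.07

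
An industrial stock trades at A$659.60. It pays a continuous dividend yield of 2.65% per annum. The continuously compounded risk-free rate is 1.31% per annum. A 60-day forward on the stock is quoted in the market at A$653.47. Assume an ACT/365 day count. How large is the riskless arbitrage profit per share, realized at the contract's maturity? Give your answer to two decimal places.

A$4.68 per share

Fair forward: F* = S·e^(carry·T), with carry = (r − q) = 0.0131 − 0.0265 = -0.0134
F* = 659.60 · e^(-0.0134 × 60/365) = 659.60 · e^-0.002203 = 659.60 × 0.997799 = A$658.1482
Market A$653.47 < fair A$658.1482: forward underpriced → reverse cash-and-carry (short spot, go long the forward).
At maturity, profit = |F_mkt − F*| = |653.47 − 658.1482| = A$4.68 per share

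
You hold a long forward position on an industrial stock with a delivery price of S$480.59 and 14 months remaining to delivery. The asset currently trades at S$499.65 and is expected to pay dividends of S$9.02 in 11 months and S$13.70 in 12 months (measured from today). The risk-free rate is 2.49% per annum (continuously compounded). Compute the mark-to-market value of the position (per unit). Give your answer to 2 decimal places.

PV(remaining dividends) I = 9.02·e^(−0.0249·11/12) + 13.70·e^(−0.0249·12/12) = 22.1795
Current forward F = (S − I)·e^(rT) = (499.65 − 22.1795)·e^(0.0249·14/12) = 477.4705 × 1.029476 = 491.5444
Value (long) = (F − K)·e^(−rT) = (491.5444 − 480.59) × 0.971368 = 10.6408
Value = S$10.64

S$10.64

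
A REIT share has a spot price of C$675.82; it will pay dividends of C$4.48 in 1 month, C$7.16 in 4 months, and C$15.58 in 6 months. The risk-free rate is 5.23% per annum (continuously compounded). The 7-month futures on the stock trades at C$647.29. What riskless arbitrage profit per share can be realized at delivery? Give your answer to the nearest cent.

C$21.96 per share

PV(dividends) I = 4.48·e^(−0.0523·1/12) + 7.16·e^(−0.0523·4/12) + 15.58·e^(−0.0523·6/12) = 26.6746
Fair futures F* = (S − I)·e^(rT) = (675.82 − 26.6746)·e^0.030508 = 649.1454 × 1.030978 = 669.2546
Market C$647.29 < fair 669.2546: forward underpriced → reverse cash-and-carry (short the stock, invest proceeds at r, pay the dividends, go long the forward).
Profit at T = |F_mkt − F*| = |647.29 − 669.2546| = C$21.96 per share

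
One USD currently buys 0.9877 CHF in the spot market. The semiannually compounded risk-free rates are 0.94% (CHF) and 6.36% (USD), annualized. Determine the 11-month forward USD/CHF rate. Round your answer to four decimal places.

By covered interest parity, F = S · (1+r_CHF/2)^(2T) / (1+r_USD/2)^(2T)
= 0.9877 × 1.008634 / 1.059071 = 0.9877 × 0.952376
F = 0.9407 CHF per USD

0.9407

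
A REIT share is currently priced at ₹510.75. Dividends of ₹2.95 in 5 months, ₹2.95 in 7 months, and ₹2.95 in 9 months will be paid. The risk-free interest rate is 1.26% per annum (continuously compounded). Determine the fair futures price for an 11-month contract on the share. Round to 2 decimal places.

₹507.80

PV(dividends) I = 2.95·e^(−0.0126·5/12) + 2.95·e^(−0.0126·7/12) + 2.95·e^(−0.0126·9/12)
I = 2.9346 + 2.9284 + 2.9223 = 8.7853
F = (S − I)·e^(rT) = (510.75 − 8.7853) · e^(0.0126·11/12)
= 501.9647 · e^0.011550 = 501.9647 × 1.011617 = ₹507.80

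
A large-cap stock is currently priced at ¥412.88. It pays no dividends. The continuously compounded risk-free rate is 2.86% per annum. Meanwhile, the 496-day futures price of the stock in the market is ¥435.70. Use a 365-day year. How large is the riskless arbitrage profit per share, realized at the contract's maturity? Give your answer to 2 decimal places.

Fair futures: F* = S·e^(carry·T), with carry = r = 0.0286
F* = 412.88 · e^(0.0286 × 496/365) = 412.88 · e^0.038865 = 412.88 × 1.039630 = ¥429.2424
Market ¥435.70 > fair ¥429.2424: forward overpriced → cash-and-carry (buy spot, short the forward).
At maturity, profit = |F_mkt − F*| = |435.70 − 429.2424| = ¥6.46 per share

¥6.46 per share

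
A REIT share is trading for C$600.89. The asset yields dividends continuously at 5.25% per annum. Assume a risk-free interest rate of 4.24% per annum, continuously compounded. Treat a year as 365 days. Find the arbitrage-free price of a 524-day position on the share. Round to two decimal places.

C$592.24

F = S·e^((r − q)T) = 600.89 · e^((0.0424 − 0.0525) × 524/365)
= 600.89 · e^-0.014500 = 600.89 × 0.985605
F = C$592.24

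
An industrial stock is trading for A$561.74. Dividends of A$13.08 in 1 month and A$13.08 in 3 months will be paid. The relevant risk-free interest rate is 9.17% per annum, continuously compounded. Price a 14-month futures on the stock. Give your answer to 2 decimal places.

PV(dividends) I = 13.08·e^(−0.0917·1/12) + 13.08·e^(−0.0917·3/12)
I = 12.9804 + 12.7836 = 25.7640
F = (S − I)·e^(rT) = (561.74 − 25.7640) · e^(0.0917·14/12)
= 535.9760 · e^0.106983 = 535.9760 × 1.112915 = A$596.50

A$596.50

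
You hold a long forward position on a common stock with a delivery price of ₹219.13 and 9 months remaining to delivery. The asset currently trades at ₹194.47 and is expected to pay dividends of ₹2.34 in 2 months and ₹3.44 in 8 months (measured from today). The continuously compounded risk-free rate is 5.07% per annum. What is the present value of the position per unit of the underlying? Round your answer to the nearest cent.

-₹22.13

PV(remaining dividends) I = 2.34·e^(−0.0507·2/12) + 3.44·e^(−0.0507·8/12) = 5.6460
Current forward F = (S − I)·e^(rT) = (194.47 − 5.6460)·e^(0.0507·9/12) = 188.8240 × 1.038757 = 196.1423
Value (long) = (F − K)·e^(−rT) = (196.1423 − 219.13) × 0.962689 = -22.1300
Value = -₹22.13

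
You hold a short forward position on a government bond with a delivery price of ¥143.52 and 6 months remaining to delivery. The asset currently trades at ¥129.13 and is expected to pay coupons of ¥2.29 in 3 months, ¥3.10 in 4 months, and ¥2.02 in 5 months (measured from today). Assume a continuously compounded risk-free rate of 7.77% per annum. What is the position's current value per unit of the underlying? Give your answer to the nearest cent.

PV(remaining coupons) I = 2.29·e^(−0.0777·3/12) + 3.10·e^(−0.0777·4/12) + 2.02·e^(−0.0777·5/12) = 7.2223
Current forward F = (S − I)·e^(rT) = (129.13 − 7.2223)·e^(0.0777·6/12) = 121.9077 × 1.039615 = 126.7371
Value (long) = (F − K)·e^(−rT) = (126.7371 − 143.52) × 0.961895 = -16.1434
Short position value = −(long value) = ¥16.14

¥16.14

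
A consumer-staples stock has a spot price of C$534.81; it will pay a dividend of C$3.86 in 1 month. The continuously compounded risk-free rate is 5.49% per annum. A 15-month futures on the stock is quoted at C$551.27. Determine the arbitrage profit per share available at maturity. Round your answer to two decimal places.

C$17.41 per share

PV(dividends) I = 3.86·e^(−0.0549·1/12) = 3.8424
Fair futures F* = (S − I)·e^(rT) = (534.81 − 3.8424)·e^0.068625 = 530.9676 × 1.071034 = 568.6844
Market C$551.27 < fair 568.6844: forward underpriced → reverse cash-and-carry (short the stock, invest proceeds at r, pay the dividends, go long the forward).
Profit at T = |F_mkt − F*| = |551.27 − 568.6844| = C$17.41 per share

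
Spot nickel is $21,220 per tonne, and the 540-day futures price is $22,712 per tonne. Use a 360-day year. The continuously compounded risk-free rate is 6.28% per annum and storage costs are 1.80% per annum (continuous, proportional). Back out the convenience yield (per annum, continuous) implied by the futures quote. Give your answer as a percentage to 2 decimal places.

F = S·e^((r+u−y)T) ⇒ (r+u−y) = ln(F/S)/T
ln(22712/21220) = 0.067949; /T ⇒ 0.045299
y = r + u − ln(F/S)/T = 0.0628 + 0.0180 − 0.045299 = 0.035501
y = 3.55%

3.55%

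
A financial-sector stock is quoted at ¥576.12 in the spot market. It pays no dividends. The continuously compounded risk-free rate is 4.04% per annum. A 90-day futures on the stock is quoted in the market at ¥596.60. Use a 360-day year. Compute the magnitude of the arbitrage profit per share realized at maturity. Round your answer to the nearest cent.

Fair futures: F* = S·e^(carry·T), with carry = r = 0.0404
F* = 576.12 · e^(0.0404 × 90/360) = 576.12 · e^0.010100 = 576.12 × 1.010151 = ¥581.9682
Market ¥596.60 > fair ¥581.9682: forward overpriced → cash-and-carry (buy spot, short the forward).
At maturity, profit = |F_mkt − F*| = |596.60 − 581.9682| = ¥14.63 per share

¥14.63 per share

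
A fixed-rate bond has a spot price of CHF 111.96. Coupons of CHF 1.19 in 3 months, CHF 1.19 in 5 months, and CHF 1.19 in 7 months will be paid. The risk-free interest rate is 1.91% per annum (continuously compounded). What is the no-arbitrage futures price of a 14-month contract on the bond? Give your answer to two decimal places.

CHF 110.86

PV(coupons) I = 1.19·e^(−0.0191·3/12) + 1.19·e^(−0.0191·5/12) + 1.19·e^(−0.0191·7/12)
I = 1.1843 + 1.1806 + 1.1768 = 3.5417
F = (S − I)·e^(rT) = (111.96 − 3.5417) · e^(0.0191·14/12)
= 108.4183 · e^0.022283 = 108.4183 × 1.022533 = CHF 110.86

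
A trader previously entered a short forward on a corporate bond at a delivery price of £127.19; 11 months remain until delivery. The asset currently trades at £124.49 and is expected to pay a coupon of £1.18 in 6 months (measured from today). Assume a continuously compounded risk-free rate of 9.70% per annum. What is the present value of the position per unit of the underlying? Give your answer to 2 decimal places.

-£7.00

PV(remaining coupons) I = 1.18·e^(−0.0970·6/12) = 1.1241
Current forward F = (S − I)·e^(rT) = (124.49 − 1.1241)·e^(0.0970·11/12) = 123.3659 × 1.092990 = 134.8377
Value (long) = (F − K)·e^(−rT) = (134.8377 − 127.19) × 0.914922 = 6.9970
Short position value = −(long value) = -£7.00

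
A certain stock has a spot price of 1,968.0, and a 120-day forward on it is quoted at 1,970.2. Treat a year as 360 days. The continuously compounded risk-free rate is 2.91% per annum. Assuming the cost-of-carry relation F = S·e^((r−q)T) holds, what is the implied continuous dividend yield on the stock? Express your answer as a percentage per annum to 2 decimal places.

From F = S·e^((r−q)T): (r − q) = ln(F/S)/T
ln(1970.2/1968.0) = ln(1.001118) = 0.001117
(r − q) = 0.001117 / (120/360) = 0.003351
q = r − ln(F/S)/T = 0.0291 − 0.003351 = 0.025749
q = 2.57%

2.57%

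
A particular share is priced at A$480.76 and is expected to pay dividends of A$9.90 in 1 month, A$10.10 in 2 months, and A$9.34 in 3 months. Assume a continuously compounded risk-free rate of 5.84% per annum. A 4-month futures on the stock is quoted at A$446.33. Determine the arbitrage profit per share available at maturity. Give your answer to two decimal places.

A$14.25 per share

PV(dividends) I = 9.90·e^(−0.0584·1/12) + 10.10·e^(−0.0584·2/12) + 9.34·e^(−0.0584·3/12) = 29.0587
Fair futures F* = (S − I)·e^(rT) = (480.76 − 29.0587)·e^0.019467 = 451.7013 × 1.019658 = 460.5808
Market A$446.33 < fair 460.5808: forward underpriced → reverse cash-and-carry (short the stock, invest proceeds at r, pay the dividends, go long the forward).
Profit at T = |F_mkt − F*| = |446.33 − 460.5808| = A$14.25 per share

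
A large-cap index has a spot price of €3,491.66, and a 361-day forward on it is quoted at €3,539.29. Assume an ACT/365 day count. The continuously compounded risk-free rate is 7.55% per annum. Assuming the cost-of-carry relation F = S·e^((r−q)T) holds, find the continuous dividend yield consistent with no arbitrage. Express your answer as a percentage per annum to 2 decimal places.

6.18%

From F = S·e^((r−q)T): (r − q) = ln(F/S)/T
ln(3539.29/3491.66) = ln(1.013641) = 0.013549
(r − q) = 0.013549 / (361/365) = 0.013699
q = r − ln(F/S)/T = 0.0755 − 0.013699 = 0.061801
q = 6.18%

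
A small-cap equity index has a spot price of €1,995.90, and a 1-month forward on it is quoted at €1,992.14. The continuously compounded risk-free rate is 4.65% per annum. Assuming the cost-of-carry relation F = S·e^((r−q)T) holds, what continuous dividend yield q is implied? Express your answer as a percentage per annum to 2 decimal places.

6.91%

From F = S·e^((r−q)T): (r − q) = ln(F/S)/T
ln(1992.14/1995.90) = ln(0.998116) = -0.001886
(r − q) = -0.001886 / (1/12) = -0.022632
q = r − ln(F/S)/T = 0.0465 + 0.022632 = 0.069132
q = 6.91%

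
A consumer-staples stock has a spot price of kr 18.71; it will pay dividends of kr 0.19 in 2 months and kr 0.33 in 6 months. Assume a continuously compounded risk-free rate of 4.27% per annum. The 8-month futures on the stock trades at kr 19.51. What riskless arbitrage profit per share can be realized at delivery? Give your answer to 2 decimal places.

PV(dividends) I = 0.19·e^(−0.0427·2/12) + 0.33·e^(−0.0427·6/12) = 0.5117
Fair futures F* = (S − I)·e^(rT) = (18.71 − 0.5117)·e^0.028467 = 18.1983 × 1.028876 = 18.7238
Market kr 19.51 > fair 18.7238: forward overpriced → cash-and-carry (borrow at r, buy the stock and collect the dividends, short the forward).
Profit at T = |F_mkt − F*| = |19.51 − 18.7238| = kr 0.79 per share

kr 0.79 per share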